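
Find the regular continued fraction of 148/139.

Run the Euclidean algorithm on 148 and 139; the successive quotients are the partial quotients a_0, a_1, ... (each step inverts the fractional part left over by the previous one):
  148 = 1*139 + 9, so a_0 = 1.
  139 = 15*9 + 4, so a_1 = 15.
  9 = 2*4 + 1, so a_2 = 2.
  4 = 4*1 + 0, so a_3 = 4.
The remainder reaches 0 after 4 divisions, so the expansion has 4 partial quotients, read off in order.

[1; 15, 2, 4]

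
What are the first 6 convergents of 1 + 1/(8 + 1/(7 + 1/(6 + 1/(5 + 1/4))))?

Using the convergent recurrence p_i = a_i*p_{i-1} + p_{i-2}, q_i = a_i*q_{i-1} + q_{i-2} with p_{-2}=0, p_{-1}=1, q_{-2}=1, q_{-1}=0:
  i=0: a_0=1, p_0 = 1*1 + 0 = 1, q_0 = 1*0 + 1 = 1.
  i=1: a_1=8, p_1 = 8*1 + 1 = 9, q_1 = 8*1 + 0 = 8.
  i=2: a_2=7, p_2 = 7*9 + 1 = 64, q_2 = 7*8 + 1 = 57.
  i=3: a_3=6, p_3 = 6*64 + 9 = 393, q_3 = 6*57 + 8 = 350.
  i=4: a_4=5, p_4 = 5*393 + 64 = 2029, q_4 = 5*350 + 57 = 1807.
  i=5: a_5=4, p_5 = 4*2029 + 393 = 8509, q_5 = 4*1807 + 350 = 7578.

1/1, 9/8, 64/57, 393/350, 2029/1807, 8509/7578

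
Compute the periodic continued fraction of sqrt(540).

[23; (4, 4, 1, 10, 1, 4, 4, 46)]

Write x_i = (sqrt(540) + m_i)/d_i with (m_0, d_0) = (0, 1). a_0 = floor(sqrt(540)) = 23, since 23^2 = 529 <= 540 < 576 = 24^2.
Iterate m_{i+1} = d_i*a_i - m_i, d_{i+1} = (540 - m_{i+1}^2)/d_i, a_{i+1} = floor((a_0 + m_{i+1})/d_{i+1}):
  m_1 = 1*23 - 0 = 23, d_1 = (540 - 23^2)/1 = 11/1 = 11, a_1 = floor((23 + 23)/11) = 4.
  m_2 = 11*4 - 23 = 21, d_2 = (540 - 21^2)/11 = 99/11 = 9, a_2 = floor((23 + 21)/9) = 4.
  m_3 = 9*4 - 21 = 15, d_3 = (540 - 15^2)/9 = 315/9 = 35, a_3 = floor((23 + 15)/35) = 1.
  m_4 = 35*1 - 15 = 20, d_4 = (540 - 20^2)/35 = 140/35 = 4, a_4 = floor((23 + 20)/4) = 10.
  m_5 = 4*10 - 20 = 20, d_5 = (540 - 20^2)/4 = 140/4 = 35, a_5 = floor((23 + 20)/35) = 1.
  m_6 = 35*1 - 20 = 15, d_6 = (540 - 15^2)/35 = 315/35 = 9, a_6 = floor((23 + 15)/9) = 4.
  m_7 = 9*4 - 15 = 21, d_7 = (540 - 21^2)/9 = 99/9 = 11, a_7 = floor((23 + 21)/11) = 4.
  m_8 = 11*4 - 21 = 23, d_8 = (540 - 23^2)/11 = 11/11 = 1, a_8 = floor((23 + 23)/1) = 46.
  m_9 = 1*46 - 23 = 23, d_9 = (540 - 23^2)/1 = 11/1 = 11: (m_9, d_9) = (m_1, d_1) = (23, 11), so from here the quotients repeat a_1, ..., a_8; the period length is 8.
Hence the expansion of sqrt(540) is a_0 = 23 followed by the repeating block 4, 4, 1, 10, 1, 4, 4, 46 (period 8).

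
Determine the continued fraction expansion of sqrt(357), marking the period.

[18; (1, 8, 2, 8, 1, 36)]

Write x_i = (sqrt(357) + m_i)/d_i with (m_0, d_0) = (0, 1). a_0 = floor(sqrt(357)) = 18, since 18^2 = 324 <= 357 < 361 = 19^2.
Iterate m_{i+1} = d_i*a_i - m_i, d_{i+1} = (357 - m_{i+1}^2)/d_i, a_{i+1} = floor((a_0 + m_{i+1})/d_{i+1}):
  m_1 = 1*18 - 0 = 18, d_1 = (357 - 18^2)/1 = 33/1 = 33, a_1 = floor((18 + 18)/33) = 1.
  m_2 = 33*1 - 18 = 15, d_2 = (357 - 15^2)/33 = 132/33 = 4, a_2 = floor((18 + 15)/4) = 8.
  m_3 = 4*8 - 15 = 17, d_3 = (357 - 17^2)/4 = 68/4 = 17, a_3 = floor((18 + 17)/17) = 2.
  m_4 = 17*2 - 17 = 17, d_4 = (357 - 17^2)/17 = 68/17 = 4, a_4 = floor((18 + 17)/4) = 8.
  m_5 = 4*8 - 17 = 15, d_5 = (357 - 15^2)/4 = 132/4 = 33, a_5 = floor((18 + 15)/33) = 1.
  m_6 = 33*1 - 15 = 18, d_6 = (357 - 18^2)/33 = 33/33 = 1, a_6 = floor((18 + 18)/1) = 36.
  m_7 = 1*36 - 18 = 18, d_7 = (357 - 18^2)/1 = 33/1 = 33: (m_7, d_7) = (m_1, d_1) = (18, 33), so from here the quotients repeat a_1, ..., a_6; the period length is 6.
Hence the expansion of sqrt(357) is a_0 = 18 followed by the repeating block 1, 8, 2, 8, 1, 36 (period 6).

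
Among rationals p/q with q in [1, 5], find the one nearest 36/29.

5/4

Expand x = 36/29 as a continued fraction with the Euclidean algorithm:
  36 = 1*29 + 7, so a_0 = 1.
  29 = 4*7 + 1, so a_1 = 4.
  7 = 7*1 + 0, so a_2 = 7.
so x = [1; 4, 7].
Convergents (p_i = a_i*p_{i-1} + p_{i-2}, q_i = a_i*q_{i-1} + q_{i-2} with p_{-2}=0, p_{-1}=1, q_{-2}=1, q_{-1}=0), until the denominator exceeds 5:
  i=0: a_0=1, p_0 = 1*1 + 0 = 1, q_0 = 1*0 + 1 = 1.
  i=1: a_1=4, p_1 = 4*1 + 1 = 5, q_1 = 4*1 + 0 = 4.
  i=2: a_2=7, p_2 = 7*5 + 1 = 36, q_2 = 7*4 + 1 = 29.
q_2 = 29 > 5, so the last convergent with denominator <= 5 is p_1/q_1 = 5/4.
The closest fraction with denominator <= 5 is either p_1/q_1 or the intermediate fraction (k*p_1 + p_0)/(k*q_1 + q_0) with the largest k >= 1 whose denominator stays <= 5; these approach x as k grows, and every other convergent or intermediate fraction in range is farther away.
Largest k: floor((5 - q_0)/q_1) = floor((5 - 1)/4) = 1.
That gives (1*5 + 1)/(1*4 + 1) = 6/5.
Compare the errors: |x - 5/4| = |36*4 - 5*29|/(29*4) = 1/116, and |x - 6/5| = |36*5 - 6*29|/(29*5) = 6/145.
Cross-multiplying, 1*145 = 145 < 696 = 6*116, so 1/116 is smaller: the convergent 5/4 is closer to x than 6/5.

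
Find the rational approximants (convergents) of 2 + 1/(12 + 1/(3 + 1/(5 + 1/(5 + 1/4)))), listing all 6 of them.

2/1, 25/12, 77/37, 410/197, 2127/1022, 8918/4285

Using the convergent recurrence p_i = a_i*p_{i-1} + p_{i-2}, q_i = a_i*q_{i-1} + q_{i-2} with p_{-2}=0, p_{-1}=1, q_{-2}=1, q_{-1}=0:
  i=0: a_0=2, p_0 = 2*1 + 0 = 2, q_0 = 2*0 + 1 = 1.
  i=1: a_1=12, p_1 = 12*2 + 1 = 25, q_1 = 12*1 + 0 = 12.
  i=2: a_2=3, p_2 = 3*25 + 2 = 77, q_2 = 3*12 + 1 = 37.
  i=3: a_3=5, p_3 = 5*77 + 25 = 410, q_3 = 5*37 + 12 = 197.
  i=4: a_4=5, p_4 = 5*410 + 77 = 2127, q_4 = 5*197 + 37 = 1022.
  i=5: a_5=4, p_5 = 4*2127 + 410 = 8918, q_5 = 4*1022 + 197 = 4285.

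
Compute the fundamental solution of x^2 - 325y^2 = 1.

(x, y) = (649, 36)

First expand sqrt(325) as a continued fraction. With x_i = (sqrt(325) + m_i)/d_i and (m_0, d_0) = (0, 1): a_0 = floor(sqrt(325)) = 18, since 18^2 = 324 <= 325 < 361 = 19^2.
Iterate m_{i+1} = d_i*a_i - m_i, d_{i+1} = (325 - m_{i+1}^2)/d_i, a_{i+1} = floor((a_0 + m_{i+1})/d_{i+1}):
  m_1 = 1*18 - 0 = 18, d_1 = (325 - 18^2)/1 = 1/1 = 1, a_1 = floor((18 + 18)/1) = 36.
  m_2 = 1*36 - 18 = 18, d_2 = (325 - 18^2)/1 = 1/1 = 1: (m_2, d_2) = (m_1, d_1) = (18, 1), so from here the quotient a_1 repeats; the period length is 1.
So sqrt(325) = [18; (36)] with period length k = 1.
k is odd, so (p_{k-1}, q_{k-1}) only solves x^2 - 325y^2 = -1 and the fundamental solution of x^2 - 325y^2 = 1 is (p_{2k-1}, q_{2k-1}) = (p_1, q_1); compute convergents through index 1, running through the period twice.
Convergents (p_i = a_i*p_{i-1} + p_{i-2}, q_i = a_i*q_{i-1} + q_{i-2} with p_{-2}=0, p_{-1}=1, q_{-2}=1, q_{-1}=0):
  i=0: a_0=18, p_0 = 18*1 + 0 = 18, q_0 = 18*0 + 1 = 1.
  i=1: a_1=36, p_1 = 36*18 + 1 = 649, q_1 = 36*1 + 0 = 36.
Indeed p_0^2 - 325*q_0^2 = 324 - 325 = -1, not +1.
Check: 649^2 - 325*36^2 = 421201 - 421200 = 1, so (x, y) = (649, 36) solves the equation, and by the theorem it is the least positive solution.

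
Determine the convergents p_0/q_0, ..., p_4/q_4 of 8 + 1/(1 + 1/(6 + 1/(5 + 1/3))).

Using the convergent recurrence p_i = a_i*p_{i-1} + p_{i-2}, q_i = a_i*q_{i-1} + q_{i-2} with p_{-2}=0, p_{-1}=1, q_{-2}=1, q_{-1}=0:
  i=0: a_0=8, p_0 = 8*1 + 0 = 8, q_0 = 8*0 + 1 = 1.
  i=1: a_1=1, p_1 = 1*8 + 1 = 9, q_1 = 1*1 + 0 = 1.
  i=2: a_2=6, p_2 = 6*9 + 8 = 62, q_2 = 6*1 + 1 = 7.
  i=3: a_3=5, p_3 = 5*62 + 9 = 319, q_3 = 5*7 + 1 = 36.
  i=4: a_4=3, p_4 = 3*319 + 62 = 1019, q_4 = 3*36 + 7 = 115.

8/1, 9/1, 62/7, 319/36, 1019/115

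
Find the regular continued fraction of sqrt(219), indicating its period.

[14; (1, 3, 1, 28)]

Write x_i = (sqrt(219) + m_i)/d_i with (m_0, d_0) = (0, 1). a_0 = floor(sqrt(219)) = 14, since 14^2 = 196 <= 219 < 225 = 15^2.
Iterate m_{i+1} = d_i*a_i - m_i, d_{i+1} = (219 - m_{i+1}^2)/d_i, a_{i+1} = floor((a_0 + m_{i+1})/d_{i+1}):
  m_1 = 1*14 - 0 = 14, d_1 = (219 - 14^2)/1 = 23/1 = 23, a_1 = floor((14 + 14)/23) = 1.
  m_2 = 23*1 - 14 = 9, d_2 = (219 - 9^2)/23 = 138/23 = 6, a_2 = floor((14 + 9)/6) = 3.
  m_3 = 6*3 - 9 = 9, d_3 = (219 - 9^2)/6 = 138/6 = 23, a_3 = floor((14 + 9)/23) = 1.
  m_4 = 23*1 - 9 = 14, d_4 = (219 - 14^2)/23 = 23/23 = 1, a_4 = floor((14 + 14)/1) = 28.
  m_5 = 1*28 - 14 = 14, d_5 = (219 - 14^2)/1 = 23/1 = 23: (m_5, d_5) = (m_1, d_1) = (14, 23), so from here the quotients repeat a_1, ..., a_4; the period length is 4.
Hence the expansion of sqrt(219) is a_0 = 14 followed by the repeating block 1, 3, 1, 28 (period 4).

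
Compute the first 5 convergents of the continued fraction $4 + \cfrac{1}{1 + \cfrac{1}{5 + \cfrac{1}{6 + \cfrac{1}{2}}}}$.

4/1, 5/1, 29/6, 179/37, 387/80

Using the convergent recurrence p_i = a_i*p_{i-1} + p_{i-2}, q_i = a_i*q_{i-1} + q_{i-2} with p_{-2}=0, p_{-1}=1, q_{-2}=1, q_{-1}=0:
  i=0: a_0=4, p_0 = 4*1 + 0 = 4, q_0 = 4*0 + 1 = 1.
  i=1: a_1=1, p_1 = 1*4 + 1 = 5, q_1 = 1*1 + 0 = 1.
  i=2: a_2=5, p_2 = 5*5 + 4 = 29, q_2 = 5*1 + 1 = 6.
  i=3: a_3=6, p_3 = 6*29 + 5 = 179, q_3 = 6*6 + 1 = 37.
  i=4: a_4=2, p_4 = 2*179 + 29 = 387, q_4 = 2*37 + 6 = 80.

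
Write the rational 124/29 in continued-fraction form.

[4; 3, 1, 1, 1, 2]

Run the Euclidean algorithm on 124 and 29; the successive quotients are the partial quotients a_0, a_1, ... (each step inverts the fractional part left over by the previous one):
  124 = 4*29 + 8, so a_0 = 4.
  29 = 3*8 + 5, so a_1 = 3.
  8 = 1*5 + 3, so a_2 = 1.
  5 = 1*3 + 2, so a_3 = 1.
  3 = 1*2 + 1, so a_4 = 1.
  2 = 2*1 + 0, so a_5 = 2.
The remainder reaches 0 after 6 divisions, so the expansion has 6 partial quotients, read off in order.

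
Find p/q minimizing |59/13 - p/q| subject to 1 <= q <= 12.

Expand x = 59/13 as a continued fraction with the Euclidean algorithm:
  59 = 4*13 + 7, so a_0 = 4.
  13 = 1*7 + 6, so a_1 = 1.
  7 = 1*6 + 1, so a_2 = 1.
  6 = 6*1 + 0, so a_3 = 6.
so x = [4; 1, 1, 6].
Convergents (p_i = a_i*p_{i-1} + p_{i-2}, q_i = a_i*q_{i-1} + q_{i-2} with p_{-2}=0, p_{-1}=1, q_{-2}=1, q_{-1}=0), until the denominator exceeds 12:
  i=0: a_0=4, p_0 = 4*1 + 0 = 4, q_0 = 4*0 + 1 = 1.
  i=1: a_1=1, p_1 = 1*4 + 1 = 5, q_1 = 1*1 + 0 = 1.
  i=2: a_2=1, p_2 = 1*5 + 4 = 9, q_2 = 1*1 + 1 = 2.
  i=3: a_3=6, p_3 = 6*9 + 5 = 59, q_3 = 6*2 + 1 = 13.
q_3 = 13 > 12, so the last convergent with denominator <= 12 is p_2/q_2 = 9/2.
The closest fraction with denominator <= 12 is either p_2/q_2 or the intermediate fraction (k*p_2 + p_1)/(k*q_2 + q_1) with the largest k >= 1 whose denominator stays <= 12; these approach x as k grows, and every other convergent or intermediate fraction in range is farther away.
Largest k: floor((12 - q_1)/q_2) = floor((12 - 1)/2) = 5.
That gives (5*9 + 5)/(5*2 + 1) = 50/11.
Compare the errors: |x - 9/2| = |59*2 - 9*13|/(13*2) = 1/26, and |x - 50/11| = |59*11 - 50*13|/(13*11) = 1/143.
Cross-multiplying, 1*26 = 26 < 143 = 1*143, so 1/143 is smaller: the intermediate fraction 50/11 is closer to x than 9/2.

50/11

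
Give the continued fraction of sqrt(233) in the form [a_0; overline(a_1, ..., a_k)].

Write x_i = (sqrt(233) + m_i)/d_i with (m_0, d_0) = (0, 1). a_0 = floor(sqrt(233)) = 15, since 15^2 = 225 <= 233 < 256 = 16^2.
Iterate m_{i+1} = d_i*a_i - m_i, d_{i+1} = (233 - m_{i+1}^2)/d_i, a_{i+1} = floor((a_0 + m_{i+1})/d_{i+1}):
  m_1 = 1*15 - 0 = 15, d_1 = (233 - 15^2)/1 = 8/1 = 8, a_1 = floor((15 + 15)/8) = 3.
  m_2 = 8*3 - 15 = 9, d_2 = (233 - 9^2)/8 = 152/8 = 19, a_2 = floor((15 + 9)/19) = 1.
  m_3 = 19*1 - 9 = 10, d_3 = (233 - 10^2)/19 = 133/19 = 7, a_3 = floor((15 + 10)/7) = 3.
  m_4 = 7*3 - 10 = 11, d_4 = (233 - 11^2)/7 = 112/7 = 16, a_4 = floor((15 + 11)/16) = 1.
  m_5 = 16*1 - 11 = 5, d_5 = (233 - 5^2)/16 = 208/16 = 13, a_5 = floor((15 + 5)/13) = 1.
  m_6 = 13*1 - 5 = 8, d_6 = (233 - 8^2)/13 = 169/13 = 13, a_6 = floor((15 + 8)/13) = 1.
  m_7 = 13*1 - 8 = 5, d_7 = (233 - 5^2)/13 = 208/13 = 16, a_7 = floor((15 + 5)/16) = 1.
  m_8 = 16*1 - 5 = 11, d_8 = (233 - 11^2)/16 = 112/16 = 7, a_8 = floor((15 + 11)/7) = 3.
  m_9 = 7*3 - 11 = 10, d_9 = (233 - 10^2)/7 = 133/7 = 19, a_9 = floor((15 + 10)/19) = 1.
  m_10 = 19*1 - 10 = 9, d_10 = (233 - 9^2)/19 = 152/19 = 8, a_10 = floor((15 + 9)/8) = 3.
  m_11 = 8*3 - 9 = 15, d_11 = (233 - 15^2)/8 = 8/8 = 1, a_11 = floor((15 + 15)/1) = 30.
  m_12 = 1*30 - 15 = 15, d_12 = (233 - 15^2)/1 = 8/1 = 8: (m_12, d_12) = (m_1, d_1) = (15, 8), so from here the quotients repeat a_1, ..., a_11; the period length is 11.
Hence the expansion of sqrt(233) is a_0 = 15 followed by the repeating block 3, 1, 3, 1, 1, 1, 1, 3, 1, 3, 30 (period 11).

[15; overline(3, 1, 3, 1, 1, 1, 1, 3, 1, 3, 30)]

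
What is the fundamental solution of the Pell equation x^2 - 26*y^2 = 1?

(x, y) = (51, 10)

First expand sqrt(26) as a continued fraction. With x_i = (sqrt(26) + m_i)/d_i and (m_0, d_0) = (0, 1): a_0 = floor(sqrt(26)) = 5, since 5^2 = 25 <= 26 < 36 = 6^2.
Iterate m_{i+1} = d_i*a_i - m_i, d_{i+1} = (26 - m_{i+1}^2)/d_i, a_{i+1} = floor((a_0 + m_{i+1})/d_{i+1}):
  m_1 = 1*5 - 0 = 5, d_1 = (26 - 5^2)/1 = 1/1 = 1, a_1 = floor((5 + 5)/1) = 10.
  m_2 = 1*10 - 5 = 5, d_2 = (26 - 5^2)/1 = 1/1 = 1: (m_2, d_2) = (m_1, d_1) = (5, 1), so from here the quotient a_1 repeats; the period length is 1.
So sqrt(26) = [5; (10)] with period length k = 1.
k is odd, so (p_{k-1}, q_{k-1}) only solves x^2 - 26y^2 = -1 and the fundamental solution of x^2 - 26y^2 = 1 is (p_{2k-1}, q_{2k-1}) = (p_1, q_1); compute convergents through index 1, running through the period twice.
Convergents (p_i = a_i*p_{i-1} + p_{i-2}, q_i = a_i*q_{i-1} + q_{i-2} with p_{-2}=0, p_{-1}=1, q_{-2}=1, q_{-1}=0):
  i=0: a_0=5, p_0 = 5*1 + 0 = 5, q_0 = 5*0 + 1 = 1.
  i=1: a_1=10, p_1 = 10*5 + 1 = 51, q_1 = 10*1 + 0 = 10.
Indeed p_0^2 - 26*q_0^2 = 25 - 26 = -1, not +1.
Check: 51^2 - 26*10^2 = 2601 - 2600 = 1, so (x, y) = (51, 10) solves the equation, and by the theorem it is the least positive solution.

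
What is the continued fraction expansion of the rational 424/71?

Run the Euclidean algorithm on 424 and 71; the successive quotients are the partial quotients a_0, a_1, ... (each step inverts the fractional part left over by the previous one):
  424 = 5*71 + 69, so a_0 = 5.
  71 = 1*69 + 2, so a_1 = 1.
  69 = 34*2 + 1, so a_2 = 34.
  2 = 2*1 + 0, so a_3 = 2.
The remainder reaches 0 after 4 divisions, so the expansion has 4 partial quotients, read off in order.

[5; 1, 34, 2]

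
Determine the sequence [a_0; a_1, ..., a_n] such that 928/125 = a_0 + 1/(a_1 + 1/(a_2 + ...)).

Run the Euclidean algorithm on 928 and 125; the successive quotients are the partial quotients a_0, a_1, ... (each step inverts the fractional part left over by the previous one):
  928 = 7*125 + 53, so a_0 = 7.
  125 = 2*53 + 19, so a_1 = 2.
  53 = 2*19 + 15, so a_2 = 2.
  19 = 1*15 + 4, so a_3 = 1.
  15 = 3*4 + 3, so a_4 = 3.
  4 = 1*3 + 1, so a_5 = 1.
  3 = 3*1 + 0, so a_6 = 3.
The remainder reaches 0 after 7 divisions, so the expansion has 7 partial quotients, read off in order.

[7; 2, 2, 1, 3, 1, 3]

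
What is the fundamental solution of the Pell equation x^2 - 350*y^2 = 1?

(x, y) = (449, 24)

First expand sqrt(350) as a continued fraction. With x_i = (sqrt(350) + m_i)/d_i and (m_0, d_0) = (0, 1): a_0 = floor(sqrt(350)) = 18, since 18^2 = 324 <= 350 < 361 = 19^2.
Iterate m_{i+1} = d_i*a_i - m_i, d_{i+1} = (350 - m_{i+1}^2)/d_i, a_{i+1} = floor((a_0 + m_{i+1})/d_{i+1}):
  m_1 = 1*18 - 0 = 18, d_1 = (350 - 18^2)/1 = 26/1 = 26, a_1 = floor((18 + 18)/26) = 1.
  m_2 = 26*1 - 18 = 8, d_2 = (350 - 8^2)/26 = 286/26 = 11, a_2 = floor((18 + 8)/11) = 2.
  m_3 = 11*2 - 8 = 14, d_3 = (350 - 14^2)/11 = 154/11 = 14, a_3 = floor((18 + 14)/14) = 2.
  m_4 = 14*2 - 14 = 14, d_4 = (350 - 14^2)/14 = 154/14 = 11, a_4 = floor((18 + 14)/11) = 2.
  m_5 = 11*2 - 14 = 8, d_5 = (350 - 8^2)/11 = 286/11 = 26, a_5 = floor((18 + 8)/26) = 1.
  m_6 = 26*1 - 8 = 18, d_6 = (350 - 18^2)/26 = 26/26 = 1, a_6 = floor((18 + 18)/1) = 36.
  m_7 = 1*36 - 18 = 18, d_7 = (350 - 18^2)/1 = 26/1 = 26: (m_7, d_7) = (m_1, d_1) = (18, 26), so from here the quotients repeat a_1, ..., a_6; the period length is 6.
So sqrt(350) = [18; (1, 2, 2, 2, 1, 36)] with period length k = 6.
k is even, so the fundamental solution of x^2 - 350y^2 = 1 is (p_{k-1}, q_{k-1}) = (p_5, q_5); compute convergents through index 5.
Convergents (p_i = a_i*p_{i-1} + p_{i-2}, q_i = a_i*q_{i-1} + q_{i-2} with p_{-2}=0, p_{-1}=1, q_{-2}=1, q_{-1}=0):
  i=0: a_0=18, p_0 = 18*1 + 0 = 18, q_0 = 18*0 + 1 = 1.
  i=1: a_1=1, p_1 = 1*18 + 1 = 19, q_1 = 1*1 + 0 = 1.
  i=2: a_2=2, p_2 = 2*19 + 18 = 56, q_2 = 2*1 + 1 = 3.
  i=3: a_3=2, p_3 = 2*56 + 19 = 131, q_3 = 2*3 + 1 = 7.
  i=4: a_4=2, p_4 = 2*131 + 56 = 318, q_4 = 2*7 + 3 = 17.
  i=5: a_5=1, p_5 = 1*318 + 131 = 449, q_5 = 1*17 + 7 = 24.
Check: 449^2 - 350*24^2 = 201601 - 201600 = 1, so (x, y) = (449, 24) solves the equation, and by the theorem it is the least positive solution.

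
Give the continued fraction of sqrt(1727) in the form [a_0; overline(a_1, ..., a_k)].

[41; overline(1, 1, 3, 1, 6, 1, 3, 1, 1, 82)]

Write x_i = (sqrt(1727) + m_i)/d_i with (m_0, d_0) = (0, 1). a_0 = floor(sqrt(1727)) = 41, since 41^2 = 1681 <= 1727 < 1764 = 42^2.
Iterate m_{i+1} = d_i*a_i - m_i, d_{i+1} = (1727 - m_{i+1}^2)/d_i, a_{i+1} = floor((a_0 + m_{i+1})/d_{i+1}):
  m_1 = 1*41 - 0 = 41, d_1 = (1727 - 41^2)/1 = 46/1 = 46, a_1 = floor((41 + 41)/46) = 1.
  m_2 = 46*1 - 41 = 5, d_2 = (1727 - 5^2)/46 = 1702/46 = 37, a_2 = floor((41 + 5)/37) = 1.
  m_3 = 37*1 - 5 = 32, d_3 = (1727 - 32^2)/37 = 703/37 = 19, a_3 = floor((41 + 32)/19) = 3.
  m_4 = 19*3 - 32 = 25, d_4 = (1727 - 25^2)/19 = 1102/19 = 58, a_4 = floor((41 + 25)/58) = 1.
  m_5 = 58*1 - 25 = 33, d_5 = (1727 - 33^2)/58 = 638/58 = 11, a_5 = floor((41 + 33)/11) = 6.
  m_6 = 11*6 - 33 = 33, d_6 = (1727 - 33^2)/11 = 638/11 = 58, a_6 = floor((41 + 33)/58) = 1.
  m_7 = 58*1 - 33 = 25, d_7 = (1727 - 25^2)/58 = 1102/58 = 19, a_7 = floor((41 + 25)/19) = 3.
  m_8 = 19*3 - 25 = 32, d_8 = (1727 - 32^2)/19 = 703/19 = 37, a_8 = floor((41 + 32)/37) = 1.
  m_9 = 37*1 - 32 = 5, d_9 = (1727 - 5^2)/37 = 1702/37 = 46, a_9 = floor((41 + 5)/46) = 1.
  m_10 = 46*1 - 5 = 41, d_10 = (1727 - 41^2)/46 = 46/46 = 1, a_10 = floor((41 + 41)/1) = 82.
  m_11 = 1*82 - 41 = 41, d_11 = (1727 - 41^2)/1 = 46/1 = 46: (m_11, d_11) = (m_1, d_1) = (41, 46), so from here the quotients repeat a_1, ..., a_10; the period length is 10.
Hence the expansion of sqrt(1727) is a_0 = 41 followed by the repeating block 1, 1, 3, 1, 6, 1, 3, 1, 1, 82 (period 10).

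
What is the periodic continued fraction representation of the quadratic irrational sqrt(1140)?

[33; (1, 3, 4, 3, 1, 66)]

Write x_i = (sqrt(1140) + m_i)/d_i with (m_0, d_0) = (0, 1). a_0 = floor(sqrt(1140)) = 33, since 33^2 = 1089 <= 1140 < 1156 = 34^2.
Iterate m_{i+1} = d_i*a_i - m_i, d_{i+1} = (1140 - m_{i+1}^2)/d_i, a_{i+1} = floor((a_0 + m_{i+1})/d_{i+1}):
  m_1 = 1*33 - 0 = 33, d_1 = (1140 - 33^2)/1 = 51/1 = 51, a_1 = floor((33 + 33)/51) = 1.
  m_2 = 51*1 - 33 = 18, d_2 = (1140 - 18^2)/51 = 816/51 = 16, a_2 = floor((33 + 18)/16) = 3.
  m_3 = 16*3 - 18 = 30, d_3 = (1140 - 30^2)/16 = 240/16 = 15, a_3 = floor((33 + 30)/15) = 4.
  m_4 = 15*4 - 30 = 30, d_4 = (1140 - 30^2)/15 = 240/15 = 16, a_4 = floor((33 + 30)/16) = 3.
  m_5 = 16*3 - 30 = 18, d_5 = (1140 - 18^2)/16 = 816/16 = 51, a_5 = floor((33 + 18)/51) = 1.
  m_6 = 51*1 - 18 = 33, d_6 = (1140 - 33^2)/51 = 51/51 = 1, a_6 = floor((33 + 33)/1) = 66.
  m_7 = 1*66 - 33 = 33, d_7 = (1140 - 33^2)/1 = 51/1 = 51: (m_7, d_7) = (m_1, d_1) = (33, 51), so from here the quotients repeat a_1, ..., a_6; the period length is 6.
Hence the expansion of sqrt(1140) is a_0 = 33 followed by the repeating block 1, 3, 4, 3, 1, 66 (period 6).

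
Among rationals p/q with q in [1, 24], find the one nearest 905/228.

95/24

Expand x = 905/228 as a continued fraction with the Euclidean algorithm:
  905 = 3*228 + 221, so a_0 = 3.
  228 = 1*221 + 7, so a_1 = 1.
  221 = 31*7 + 4, so a_2 = 31.
  7 = 1*4 + 3, so a_3 = 1.
  4 = 1*3 + 1, so a_4 = 1.
  3 = 3*1 + 0, so a_5 = 3.
so x = [3; 1, 31, 1, 1, 3].
Convergents (p_i = a_i*p_{i-1} + p_{i-2}, q_i = a_i*q_{i-1} + q_{i-2} with p_{-2}=0, p_{-1}=1, q_{-2}=1, q_{-1}=0), until the denominator exceeds 24:
  i=0: a_0=3, p_0 = 3*1 + 0 = 3, q_0 = 3*0 + 1 = 1.
  i=1: a_1=1, p_1 = 1*3 + 1 = 4, q_1 = 1*1 + 0 = 1.
  i=2: a_2=31, p_2 = 31*4 + 3 = 127, q_2 = 31*1 + 1 = 32.
q_2 = 32 > 24, so the last convergent with denominator <= 24 is p_1/q_1 = 4/1.
The closest fraction with denominator <= 24 is either p_1/q_1 or the intermediate fraction (k*p_1 + p_0)/(k*q_1 + q_0) with the largest k >= 1 whose denominator stays <= 24; these approach x as k grows, and every other convergent or intermediate fraction in range is farther away.
Largest k: floor((24 - q_0)/q_1) = floor((24 - 1)/1) = 23.
That gives (23*4 + 3)/(23*1 + 1) = 95/24.
Compare the errors: |x - 4/1| = |905*1 - 4*228|/(228*1) = 7/228, and |x - 95/24| = |905*24 - 95*228|/(228*24) = 60/5472.
Cross-multiplying, 60*228 = 13680 < 38304 = 7*5472, so 60/5472 is smaller: the intermediate fraction 95/24 is closer to x than 4/1.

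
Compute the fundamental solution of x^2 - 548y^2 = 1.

First expand sqrt(548) as a continued fraction. With x_i = (sqrt(548) + m_i)/d_i and (m_0, d_0) = (0, 1): a_0 = floor(sqrt(548)) = 23, since 23^2 = 529 <= 548 < 576 = 24^2.
Iterate m_{i+1} = d_i*a_i - m_i, d_{i+1} = (548 - m_{i+1}^2)/d_i, a_{i+1} = floor((a_0 + m_{i+1})/d_{i+1}):
  m_1 = 1*23 - 0 = 23, d_1 = (548 - 23^2)/1 = 19/1 = 19, a_1 = floor((23 + 23)/19) = 2.
  m_2 = 19*2 - 23 = 15, d_2 = (548 - 15^2)/19 = 323/19 = 17, a_2 = floor((23 + 15)/17) = 2.
  m_3 = 17*2 - 15 = 19, d_3 = (548 - 19^2)/17 = 187/17 = 11, a_3 = floor((23 + 19)/11) = 3.
  m_4 = 11*3 - 19 = 14, d_4 = (548 - 14^2)/11 = 352/11 = 32, a_4 = floor((23 + 14)/32) = 1.
  m_5 = 32*1 - 14 = 18, d_5 = (548 - 18^2)/32 = 224/32 = 7, a_5 = floor((23 + 18)/7) = 5.
  m_6 = 7*5 - 18 = 17, d_6 = (548 - 17^2)/7 = 259/7 = 37, a_6 = floor((23 + 17)/37) = 1.
  m_7 = 37*1 - 17 = 20, d_7 = (548 - 20^2)/37 = 148/37 = 4, a_7 = floor((23 + 20)/4) = 10.
  m_8 = 4*10 - 20 = 20, d_8 = (548 - 20^2)/4 = 148/4 = 37, a_8 = floor((23 + 20)/37) = 1.
  m_9 = 37*1 - 20 = 17, d_9 = (548 - 17^2)/37 = 259/37 = 7, a_9 = floor((23 + 17)/7) = 5.
  m_10 = 7*5 - 17 = 18, d_10 = (548 - 18^2)/7 = 224/7 = 32, a_10 = floor((23 + 18)/32) = 1.
  m_11 = 32*1 - 18 = 14, d_11 = (548 - 14^2)/32 = 352/32 = 11, a_11 = floor((23 + 14)/11) = 3.
  m_12 = 11*3 - 14 = 19, d_12 = (548 - 19^2)/11 = 187/11 = 17, a_12 = floor((23 + 19)/17) = 2.
  m_13 = 17*2 - 19 = 15, d_13 = (548 - 15^2)/17 = 323/17 = 19, a_13 = floor((23 + 15)/19) = 2.
  m_14 = 19*2 - 15 = 23, d_14 = (548 - 23^2)/19 = 19/19 = 1, a_14 = floor((23 + 23)/1) = 46.
  m_15 = 1*46 - 23 = 23, d_15 = (548 - 23^2)/1 = 19/1 = 19: (m_15, d_15) = (m_1, d_1) = (23, 19), so from here the quotients repeat a_1, ..., a_14; the period length is 14.
So sqrt(548) = [23; (2, 2, 3, 1, 5, 1, 10, 1, 5, 1, 3, 2, 2, 46)] with period length k = 14.
k is even, so the fundamental solution of x^2 - 548y^2 = 1 is (p_{k-1}, q_{k-1}) = (p_13, q_13); compute convergents through index 13.
Convergents (p_i = a_i*p_{i-1} + p_{i-2}, q_i = a_i*q_{i-1} + q_{i-2} with p_{-2}=0, p_{-1}=1, q_{-2}=1, q_{-1}=0):
  i=0: a_0=23, p_0 = 23*1 + 0 = 23, q_0 = 23*0 + 1 = 1.
  i=1: a_1=2, p_1 = 2*23 + 1 = 47, q_1 = 2*1 + 0 = 2.
  i=2: a_2=2, p_2 = 2*47 + 23 = 117, q_2 = 2*2 + 1 = 5.
  i=3: a_3=3, p_3 = 3*117 + 47 = 398, q_3 = 3*5 + 2 = 17.
  i=4: a_4=1, p_4 = 1*398 + 117 = 515, q_4 = 1*17 + 5 = 22.
  i=5: a_5=5, p_5 = 5*515 + 398 = 2973, q_5 = 5*22 + 17 = 127.
  i=6: a_6=1, p_6 = 1*2973 + 515 = 3488, q_6 = 1*127 + 22 = 149.
  i=7: a_7=10, p_7 = 10*3488 + 2973 = 37853, q_7 = 10*149 + 127 = 1617.
  i=8: a_8=1, p_8 = 1*37853 + 3488 = 41341, q_8 = 1*1617 + 149 = 1766.
  i=9: a_9=5, p_9 = 5*41341 + 37853 = 244558, q_9 = 5*1766 + 1617 = 10447.
  i=10: a_10=1, p_10 = 1*244558 + 41341 = 285899, q_10 = 1*10447 + 1766 = 12213.
  i=11: a_11=3, p_11 = 3*285899 + 244558 = 1102255, q_11 = 3*12213 + 10447 = 47086.
  i=12: a_12=2, p_12 = 2*1102255 + 285899 = 2490409, q_12 = 2*47086 + 12213 = 106385.
  i=13: a_13=2, p_13 = 2*2490409 + 1102255 = 6083073, q_13 = 2*106385 + 47086 = 259856.
Check: 6083073^2 - 548*259856^2 = 37003777123329 - 37003777123328 = 1, so (x, y) = (6083073, 259856) solves the equation, and by the theorem it is the least positive solution.

(x, y) = (6083073, 259856)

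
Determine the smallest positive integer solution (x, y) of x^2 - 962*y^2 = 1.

(x, y) = (1923, 62)

First expand sqrt(962) as a continued fraction. With x_i = (sqrt(962) + m_i)/d_i and (m_0, d_0) = (0, 1): a_0 = floor(sqrt(962)) = 31, since 31^2 = 961 <= 962 < 1024 = 32^2.
Iterate m_{i+1} = d_i*a_i - m_i, d_{i+1} = (962 - m_{i+1}^2)/d_i, a_{i+1} = floor((a_0 + m_{i+1})/d_{i+1}):
  m_1 = 1*31 - 0 = 31, d_1 = (962 - 31^2)/1 = 1/1 = 1, a_1 = floor((31 + 31)/1) = 62.
  m_2 = 1*62 - 31 = 31, d_2 = (962 - 31^2)/1 = 1/1 = 1: (m_2, d_2) = (m_1, d_1) = (31, 1), so from here the quotient a_1 repeats; the period length is 1.
So sqrt(962) = [31; (62)] with period length k = 1.
k is odd, so (p_{k-1}, q_{k-1}) only solves x^2 - 962y^2 = -1 and the fundamental solution of x^2 - 962y^2 = 1 is (p_{2k-1}, q_{2k-1}) = (p_1, q_1); compute convergents through index 1, running through the period twice.
Convergents (p_i = a_i*p_{i-1} + p_{i-2}, q_i = a_i*q_{i-1} + q_{i-2} with p_{-2}=0, p_{-1}=1, q_{-2}=1, q_{-1}=0):
  i=0: a_0=31, p_0 = 31*1 + 0 = 31, q_0 = 31*0 + 1 = 1.
  i=1: a_1=62, p_1 = 62*31 + 1 = 1923, q_1 = 62*1 + 0 = 62.
Indeed p_0^2 - 962*q_0^2 = 961 - 962 = -1, not +1.
Check: 1923^2 - 962*62^2 = 3697929 - 3697928 = 1, so (x, y) = (1923, 62) solves the equation, and by the theorem it is the least positive solution.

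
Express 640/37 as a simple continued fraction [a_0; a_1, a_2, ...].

Run the Euclidean algorithm on 640 and 37; the successive quotients are the partial quotients a_0, a_1, ... (each step inverts the fractional part left over by the previous one):
  640 = 17*37 + 11, so a_0 = 17.
  37 = 3*11 + 4, so a_1 = 3.
  11 = 2*4 + 3, so a_2 = 2.
  4 = 1*3 + 1, so a_3 = 1.
  3 = 3*1 + 0, so a_4 = 3.
The remainder reaches 0 after 5 divisions, so the expansion has 5 partial quotients, read off in order.

[17; 3, 2, 1, 3]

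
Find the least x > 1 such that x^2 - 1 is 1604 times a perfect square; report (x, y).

First expand sqrt(1604) as a continued fraction. With x_i = (sqrt(1604) + m_i)/d_i and (m_0, d_0) = (0, 1): a_0 = floor(sqrt(1604)) = 40, since 40^2 = 1600 <= 1604 < 1681 = 41^2.
Iterate m_{i+1} = d_i*a_i - m_i, d_{i+1} = (1604 - m_{i+1}^2)/d_i, a_{i+1} = floor((a_0 + m_{i+1})/d_{i+1}):
  m_1 = 1*40 - 0 = 40, d_1 = (1604 - 40^2)/1 = 4/1 = 4, a_1 = floor((40 + 40)/4) = 20.
  m_2 = 4*20 - 40 = 40, d_2 = (1604 - 40^2)/4 = 4/4 = 1, a_2 = floor((40 + 40)/1) = 80.
  m_3 = 1*80 - 40 = 40, d_3 = (1604 - 40^2)/1 = 4/1 = 4: (m_3, d_3) = (m_1, d_1) = (40, 4), so from here the quotients repeat a_1, a_2; the period length is 2.
So sqrt(1604) = [40; (20, 80)] with period length k = 2.
k is even, so the fundamental solution of x^2 - 1604y^2 = 1 is (p_{k-1}, q_{k-1}) = (p_1, q_1); compute convergents through index 1.
Convergents (p_i = a_i*p_{i-1} + p_{i-2}, q_i = a_i*q_{i-1} + q_{i-2} with p_{-2}=0, p_{-1}=1, q_{-2}=1, q_{-1}=0):
  i=0: a_0=40, p_0 = 40*1 + 0 = 40, q_0 = 40*0 + 1 = 1.
  i=1: a_1=20, p_1 = 20*40 + 1 = 801, q_1 = 20*1 + 0 = 20.
Check: 801^2 - 1604*20^2 = 641601 - 641600 = 1, so (x, y) = (801, 20) solves the equation, and by the theorem it is the least positive solution.

(x, y) = (801, 20)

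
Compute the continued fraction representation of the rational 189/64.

[2; 1, 20, 3]

Run the Euclidean algorithm on 189 and 64; the successive quotients are the partial quotients a_0, a_1, ... (each step inverts the fractional part left over by the previous one):
  189 = 2*64 + 61, so a_0 = 2.
  64 = 1*61 + 3, so a_1 = 1.
  61 = 20*3 + 1, so a_2 = 20.
  3 = 3*1 + 0, so a_3 = 3.
The remainder reaches 0 after 4 divisions, so the expansion has 4 partial quotients, read off in order.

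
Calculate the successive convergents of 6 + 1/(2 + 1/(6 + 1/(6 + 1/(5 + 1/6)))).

6/1, 13/2, 84/13, 517/80, 2669/413, 16531/2558

Using the convergent recurrence p_i = a_i*p_{i-1} + p_{i-2}, q_i = a_i*q_{i-1} + q_{i-2} with p_{-2}=0, p_{-1}=1, q_{-2}=1, q_{-1}=0:
  i=0: a_0=6, p_0 = 6*1 + 0 = 6, q_0 = 6*0 + 1 = 1.
  i=1: a_1=2, p_1 = 2*6 + 1 = 13, q_1 = 2*1 + 0 = 2.
  i=2: a_2=6, p_2 = 6*13 + 6 = 84, q_2 = 6*2 + 1 = 13.
  i=3: a_3=6, p_3 = 6*84 + 13 = 517, q_3 = 6*13 + 2 = 80.
  i=4: a_4=5, p_4 = 5*517 + 84 = 2669, q_4 = 5*80 + 13 = 413.
  i=5: a_5=6, p_5 = 6*2669 + 517 = 16531, q_5 = 6*413 + 80 = 2558.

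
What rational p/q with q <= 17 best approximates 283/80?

Expand x = 283/80 as a continued fraction with the Euclidean algorithm:
  283 = 3*80 + 43, so a_0 = 3.
  80 = 1*43 + 37, so a_1 = 1.
  43 = 1*37 + 6, so a_2 = 1.
  37 = 6*6 + 1, so a_3 = 6.
  6 = 6*1 + 0, so a_4 = 6.
so x = [3; 1, 1, 6, 6].
Convergents (p_i = a_i*p_{i-1} + p_{i-2}, q_i = a_i*q_{i-1} + q_{i-2} with p_{-2}=0, p_{-1}=1, q_{-2}=1, q_{-1}=0), until the denominator exceeds 17:
  i=0: a_0=3, p_0 = 3*1 + 0 = 3, q_0 = 3*0 + 1 = 1.
  i=1: a_1=1, p_1 = 1*3 + 1 = 4, q_1 = 1*1 + 0 = 1.
  i=2: a_2=1, p_2 = 1*4 + 3 = 7, q_2 = 1*1 + 1 = 2.
  i=3: a_3=6, p_3 = 6*7 + 4 = 46, q_3 = 6*2 + 1 = 13.
  i=4: a_4=6, p_4 = 6*46 + 7 = 283, q_4 = 6*13 + 2 = 80.
q_4 = 80 > 17, so the last convergent with denominator <= 17 is p_3/q_3 = 46/13.
The closest fraction with denominator <= 17 is either p_3/q_3 or the intermediate fraction (k*p_3 + p_2)/(k*q_3 + q_2) with the largest k >= 1 whose denominator stays <= 17; these approach x as k grows, and every other convergent or intermediate fraction in range is farther away.
Largest k: floor((17 - q_2)/q_3) = floor((17 - 2)/13) = 1.
That gives (1*46 + 7)/(1*13 + 2) = 53/15.
Compare the errors: |x - 46/13| = |283*13 - 46*80|/(80*13) = 1/1040, and |x - 53/15| = |283*15 - 53*80|/(80*15) = 5/1200.
Cross-multiplying, 1*1200 = 1200 < 5200 = 5*1040, so 1/1040 is smaller: the convergent 46/13 is closer to x than 53/15.

46/13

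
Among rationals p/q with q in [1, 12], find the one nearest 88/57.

Expand x = 88/57 as a continued fraction with the Euclidean algorithm:
  88 = 1*57 + 31, so a_0 = 1.
  57 = 1*31 + 26, so a_1 = 1.
  31 = 1*26 + 5, so a_2 = 1.
  26 = 5*5 + 1, so a_3 = 5.
  5 = 5*1 + 0, so a_4 = 5.
so x = [1; 1, 1, 5, 5].
Convergents (p_i = a_i*p_{i-1} + p_{i-2}, q_i = a_i*q_{i-1} + q_{i-2} with p_{-2}=0, p_{-1}=1, q_{-2}=1, q_{-1}=0), until the denominator exceeds 12:
  i=0: a_0=1, p_0 = 1*1 + 0 = 1, q_0 = 1*0 + 1 = 1.
  i=1: a_1=1, p_1 = 1*1 + 1 = 2, q_1 = 1*1 + 0 = 1.
  i=2: a_2=1, p_2 = 1*2 + 1 = 3, q_2 = 1*1 + 1 = 2.
  i=3: a_3=5, p_3 = 5*3 + 2 = 17, q_3 = 5*2 + 1 = 11.
  i=4: a_4=5, p_4 = 5*17 + 3 = 88, q_4 = 5*11 + 2 = 57.
q_4 = 57 > 12, so the last convergent with denominator <= 12 is p_3/q_3 = 17/11.
The closest fraction with denominator <= 12 is either p_3/q_3 or the intermediate fraction (k*p_3 + p_2)/(k*q_3 + q_2) with the largest k >= 1 whose denominator stays <= 12; these approach x as k grows, and every other convergent or intermediate fraction in range is farther away.
Largest k: floor((12 - q_2)/q_3) = floor((12 - 2)/11) = 0.
Since k = 0, no intermediate fraction beyond p_3/q_3 has denominator <= 12, so the convergent 17/11 is the closest (its error is |88*11 - 17*57|/(57*11) = 1/627).

17/11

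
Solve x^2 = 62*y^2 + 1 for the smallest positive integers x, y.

(x, y) = (63, 8)

First expand sqrt(62) as a continued fraction. With x_i = (sqrt(62) + m_i)/d_i and (m_0, d_0) = (0, 1): a_0 = floor(sqrt(62)) = 7, since 7^2 = 49 <= 62 < 64 = 8^2.
Iterate m_{i+1} = d_i*a_i - m_i, d_{i+1} = (62 - m_{i+1}^2)/d_i, a_{i+1} = floor((a_0 + m_{i+1})/d_{i+1}):
  m_1 = 1*7 - 0 = 7, d_1 = (62 - 7^2)/1 = 13/1 = 13, a_1 = floor((7 + 7)/13) = 1.
  m_2 = 13*1 - 7 = 6, d_2 = (62 - 6^2)/13 = 26/13 = 2, a_2 = floor((7 + 6)/2) = 6.
  m_3 = 2*6 - 6 = 6, d_3 = (62 - 6^2)/2 = 26/2 = 13, a_3 = floor((7 + 6)/13) = 1.
  m_4 = 13*1 - 6 = 7, d_4 = (62 - 7^2)/13 = 13/13 = 1, a_4 = floor((7 + 7)/1) = 14.
  m_5 = 1*14 - 7 = 7, d_5 = (62 - 7^2)/1 = 13/1 = 13: (m_5, d_5) = (m_1, d_1) = (7, 13), so from here the quotients repeat a_1, ..., a_4; the period length is 4.
So sqrt(62) = [7; (1, 6, 1, 14)] with period length k = 4.
k is even, so the fundamental solution of x^2 - 62y^2 = 1 is (p_{k-1}, q_{k-1}) = (p_3, q_3); compute convergents through index 3.
Convergents (p_i = a_i*p_{i-1} + p_{i-2}, q_i = a_i*q_{i-1} + q_{i-2} with p_{-2}=0, p_{-1}=1, q_{-2}=1, q_{-1}=0):
  i=0: a_0=7, p_0 = 7*1 + 0 = 7, q_0 = 7*0 + 1 = 1.
  i=1: a_1=1, p_1 = 1*7 + 1 = 8, q_1 = 1*1 + 0 = 1.
  i=2: a_2=6, p_2 = 6*8 + 7 = 55, q_2 = 6*1 + 1 = 7.
  i=3: a_3=1, p_3 = 1*55 + 8 = 63, q_3 = 1*7 + 1 = 8.
Check: 63^2 - 62*8^2 = 3969 - 3968 = 1, so (x, y) = (63, 8) solves the equation, and by the theorem it is the least positive solution.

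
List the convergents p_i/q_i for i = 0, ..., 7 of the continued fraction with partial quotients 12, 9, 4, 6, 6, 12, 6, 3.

Using the convergent recurrence p_i = a_i*p_{i-1} + p_{i-2}, q_i = a_i*q_{i-1} + q_{i-2} with p_{-2}=0, p_{-1}=1, q_{-2}=1, q_{-1}=0:
  i=0: a_0=12, p_0 = 12*1 + 0 = 12, q_0 = 12*0 + 1 = 1.
  i=1: a_1=9, p_1 = 9*12 + 1 = 109, q_1 = 9*1 + 0 = 9.
  i=2: a_2=4, p_2 = 4*109 + 12 = 448, q_2 = 4*9 + 1 = 37.
  i=3: a_3=6, p_3 = 6*448 + 109 = 2797, q_3 = 6*37 + 9 = 231.
  i=4: a_4=6, p_4 = 6*2797 + 448 = 17230, q_4 = 6*231 + 37 = 1423.
  i=5: a_5=12, p_5 = 12*17230 + 2797 = 209557, q_5 = 12*1423 + 231 = 17307.
  i=6: a_6=6, p_6 = 6*209557 + 17230 = 1274572, q_6 = 6*17307 + 1423 = 105265.
  i=7: a_7=3, p_7 = 3*1274572 + 209557 = 4033273, q_7 = 3*105265 + 17307 = 333102.

12/1, 109/9, 448/37, 2797/231, 17230/1423, 209557/17307, 1274572/105265, 4033273/333102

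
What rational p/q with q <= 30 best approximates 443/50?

257/29

Expand x = 443/50 as a continued fraction with the Euclidean algorithm:
  443 = 8*50 + 43, so a_0 = 8.
  50 = 1*43 + 7, so a_1 = 1.
  43 = 6*7 + 1, so a_2 = 6.
  7 = 7*1 + 0, so a_3 = 7.
so x = [8; 1, 6, 7].
Convergents (p_i = a_i*p_{i-1} + p_{i-2}, q_i = a_i*q_{i-1} + q_{i-2} with p_{-2}=0, p_{-1}=1, q_{-2}=1, q_{-1}=0), until the denominator exceeds 30:
  i=0: a_0=8, p_0 = 8*1 + 0 = 8, q_0 = 8*0 + 1 = 1.
  i=1: a_1=1, p_1 = 1*8 + 1 = 9, q_1 = 1*1 + 0 = 1.
  i=2: a_2=6, p_2 = 6*9 + 8 = 62, q_2 = 6*1 + 1 = 7.
  i=3: a_3=7, p_3 = 7*62 + 9 = 443, q_3 = 7*7 + 1 = 50.
q_3 = 50 > 30, so the last convergent with denominator <= 30 is p_2/q_2 = 62/7.
The closest fraction with denominator <= 30 is either p_2/q_2 or the intermediate fraction (k*p_2 + p_1)/(k*q_2 + q_1) with the largest k >= 1 whose denominator stays <= 30; these approach x as k grows, and every other convergent or intermediate fraction in range is farther away.
Largest k: floor((30 - q_1)/q_2) = floor((30 - 1)/7) = 4.
That gives (4*62 + 9)/(4*7 + 1) = 257/29.
Compare the errors: |x - 62/7| = |443*7 - 62*50|/(50*7) = 1/350, and |x - 257/29| = |443*29 - 257*50|/(50*29) = 3/1450.
Cross-multiplying, 3*350 = 1050 < 1450 = 1*1450, so 3/1450 is smaller: the intermediate fraction 257/29 is closer to x than 62/7.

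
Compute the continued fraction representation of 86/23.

[3; 1, 2, 1, 5]

Run the Euclidean algorithm on 86 and 23; the successive quotients are the partial quotients a_0, a_1, ... (each step inverts the fractional part left over by the previous one):
  86 = 3*23 + 17, so a_0 = 3.
  23 = 1*17 + 6, so a_1 = 1.
  17 = 2*6 + 5, so a_2 = 2.
  6 = 1*5 + 1, so a_3 = 1.
  5 = 5*1 + 0, so a_4 = 5.
The remainder reaches 0 after 5 divisions, so the expansion has 5 partial quotients, read off in order.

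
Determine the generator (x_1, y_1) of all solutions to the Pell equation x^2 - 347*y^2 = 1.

(x, y) = (641602, 34443)

First expand sqrt(347) as a continued fraction. With x_i = (sqrt(347) + m_i)/d_i and (m_0, d_0) = (0, 1): a_0 = floor(sqrt(347)) = 18, since 18^2 = 324 <= 347 < 361 = 19^2.
Iterate m_{i+1} = d_i*a_i - m_i, d_{i+1} = (347 - m_{i+1}^2)/d_i, a_{i+1} = floor((a_0 + m_{i+1})/d_{i+1}):
  m_1 = 1*18 - 0 = 18, d_1 = (347 - 18^2)/1 = 23/1 = 23, a_1 = floor((18 + 18)/23) = 1.
  m_2 = 23*1 - 18 = 5, d_2 = (347 - 5^2)/23 = 322/23 = 14, a_2 = floor((18 + 5)/14) = 1.
  m_3 = 14*1 - 5 = 9, d_3 = (347 - 9^2)/14 = 266/14 = 19, a_3 = floor((18 + 9)/19) = 1.
  m_4 = 19*1 - 9 = 10, d_4 = (347 - 10^2)/19 = 247/19 = 13, a_4 = floor((18 + 10)/13) = 2.
  m_5 = 13*2 - 10 = 16, d_5 = (347 - 16^2)/13 = 91/13 = 7, a_5 = floor((18 + 16)/7) = 4.
  m_6 = 7*4 - 16 = 12, d_6 = (347 - 12^2)/7 = 203/7 = 29, a_6 = floor((18 + 12)/29) = 1.
  m_7 = 29*1 - 12 = 17, d_7 = (347 - 17^2)/29 = 58/29 = 2, a_7 = floor((18 + 17)/2) = 17.
  m_8 = 2*17 - 17 = 17, d_8 = (347 - 17^2)/2 = 58/2 = 29, a_8 = floor((18 + 17)/29) = 1.
  m_9 = 29*1 - 17 = 12, d_9 = (347 - 12^2)/29 = 203/29 = 7, a_9 = floor((18 + 12)/7) = 4.
  m_10 = 7*4 - 12 = 16, d_10 = (347 - 16^2)/7 = 91/7 = 13, a_10 = floor((18 + 16)/13) = 2.
  m_11 = 13*2 - 16 = 10, d_11 = (347 - 10^2)/13 = 247/13 = 19, a_11 = floor((18 + 10)/19) = 1.
  m_12 = 19*1 - 10 = 9, d_12 = (347 - 9^2)/19 = 266/19 = 14, a_12 = floor((18 + 9)/14) = 1.
  m_13 = 14*1 - 9 = 5, d_13 = (347 - 5^2)/14 = 322/14 = 23, a_13 = floor((18 + 5)/23) = 1.
  m_14 = 23*1 - 5 = 18, d_14 = (347 - 18^2)/23 = 23/23 = 1, a_14 = floor((18 + 18)/1) = 36.
  m_15 = 1*36 - 18 = 18, d_15 = (347 - 18^2)/1 = 23/1 = 23: (m_15, d_15) = (m_1, d_1) = (18, 23), so from here the quotients repeat a_1, ..., a_14; the period length is 14.
So sqrt(347) = [18; (1, 1, 1, 2, 4, 1, 17, 1, 4, 2, 1, 1, 1, 36)] with period length k = 14.
k is even, so the fundamental solution of x^2 - 347y^2 = 1 is (p_{k-1}, q_{k-1}) = (p_13, q_13); compute convergents through index 13.
Convergents (p_i = a_i*p_{i-1} + p_{i-2}, q_i = a_i*q_{i-1} + q_{i-2} with p_{-2}=0, p_{-1}=1, q_{-2}=1, q_{-1}=0):
  i=0: a_0=18, p_0 = 18*1 + 0 = 18, q_0 = 18*0 + 1 = 1.
  i=1: a_1=1, p_1 = 1*18 + 1 = 19, q_1 = 1*1 + 0 = 1.
  i=2: a_2=1, p_2 = 1*19 + 18 = 37, q_2 = 1*1 + 1 = 2.
  i=3: a_3=1, p_3 = 1*37 + 19 = 56, q_3 = 1*2 + 1 = 3.
  i=4: a_4=2, p_4 = 2*56 + 37 = 149, q_4 = 2*3 + 2 = 8.
  i=5: a_5=4, p_5 = 4*149 + 56 = 652, q_5 = 4*8 + 3 = 35.
  i=6: a_6=1, p_6 = 1*652 + 149 = 801, q_6 = 1*35 + 8 = 43.
  i=7: a_7=17, p_7 = 17*801 + 652 = 14269, q_7 = 17*43 + 35 = 766.
  i=8: a_8=1, p_8 = 1*14269 + 801 = 15070, q_8 = 1*766 + 43 = 809.
  i=9: a_9=4, p_9 = 4*15070 + 14269 = 74549, q_9 = 4*809 + 766 = 4002.
  i=10: a_10=2, p_10 = 2*74549 + 15070 = 164168, q_10 = 2*4002 + 809 = 8813.
  i=11: a_11=1, p_11 = 1*164168 + 74549 = 238717, q_11 = 1*8813 + 4002 = 12815.
  i=12: a_12=1, p_12 = 1*238717 + 164168 = 402885, q_12 = 1*12815 + 8813 = 21628.
  i=13: a_13=1, p_13 = 1*402885 + 238717 = 641602, q_13 = 1*21628 + 12815 = 34443.
Check: 641602^2 - 347*34443^2 = 411653126404 - 411653126403 = 1, so (x, y) = (641602, 34443) solves the equation, and by the theorem it is the least positive solution.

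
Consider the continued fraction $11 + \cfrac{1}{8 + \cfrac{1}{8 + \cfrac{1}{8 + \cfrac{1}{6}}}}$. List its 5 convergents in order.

11/1, 89/8, 723/65, 5873/528, 35961/3233

Using the convergent recurrence p_i = a_i*p_{i-1} + p_{i-2}, q_i = a_i*q_{i-1} + q_{i-2} with p_{-2}=0, p_{-1}=1, q_{-2}=1, q_{-1}=0:
  i=0: a_0=11, p_0 = 11*1 + 0 = 11, q_0 = 11*0 + 1 = 1.
  i=1: a_1=8, p_1 = 8*11 + 1 = 89, q_1 = 8*1 + 0 = 8.
  i=2: a_2=8, p_2 = 8*89 + 11 = 723, q_2 = 8*8 + 1 = 65.
  i=3: a_3=8, p_3 = 8*723 + 89 = 5873, q_3 = 8*65 + 8 = 528.
  i=4: a_4=6, p_4 = 6*5873 + 723 = 35961, q_4 = 6*528 + 65 = 3233.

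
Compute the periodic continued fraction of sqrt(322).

[17; (1, 16, 1, 34)]

Write x_i = (sqrt(322) + m_i)/d_i with (m_0, d_0) = (0, 1). a_0 = floor(sqrt(322)) = 17, since 17^2 = 289 <= 322 < 324 = 18^2.
Iterate m_{i+1} = d_i*a_i - m_i, d_{i+1} = (322 - m_{i+1}^2)/d_i, a_{i+1} = floor((a_0 + m_{i+1})/d_{i+1}):
  m_1 = 1*17 - 0 = 17, d_1 = (322 - 17^2)/1 = 33/1 = 33, a_1 = floor((17 + 17)/33) = 1.
  m_2 = 33*1 - 17 = 16, d_2 = (322 - 16^2)/33 = 66/33 = 2, a_2 = floor((17 + 16)/2) = 16.
  m_3 = 2*16 - 16 = 16, d_3 = (322 - 16^2)/2 = 66/2 = 33, a_3 = floor((17 + 16)/33) = 1.
  m_4 = 33*1 - 16 = 17, d_4 = (322 - 17^2)/33 = 33/33 = 1, a_4 = floor((17 + 17)/1) = 34.
  m_5 = 1*34 - 17 = 17, d_5 = (322 - 17^2)/1 = 33/1 = 33: (m_5, d_5) = (m_1, d_1) = (17, 33), so from here the quotients repeat a_1, ..., a_4; the period length is 4.
Hence the expansion of sqrt(322) is a_0 = 17 followed by the repeating block 1, 16, 1, 34 (period 4).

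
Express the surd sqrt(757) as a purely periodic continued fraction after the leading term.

[27; (1, 1, 17, 1, 5, 5, 1, 17, 1, 1, 54)]

Write x_i = (sqrt(757) + m_i)/d_i with (m_0, d_0) = (0, 1). a_0 = floor(sqrt(757)) = 27, since 27^2 = 729 <= 757 < 784 = 28^2.
Iterate m_{i+1} = d_i*a_i - m_i, d_{i+1} = (757 - m_{i+1}^2)/d_i, a_{i+1} = floor((a_0 + m_{i+1})/d_{i+1}):
  m_1 = 1*27 - 0 = 27, d_1 = (757 - 27^2)/1 = 28/1 = 28, a_1 = floor((27 + 27)/28) = 1.
  m_2 = 28*1 - 27 = 1, d_2 = (757 - 1^2)/28 = 756/28 = 27, a_2 = floor((27 + 1)/27) = 1.
  m_3 = 27*1 - 1 = 26, d_3 = (757 - 26^2)/27 = 81/27 = 3, a_3 = floor((27 + 26)/3) = 17.
  m_4 = 3*17 - 26 = 25, d_4 = (757 - 25^2)/3 = 132/3 = 44, a_4 = floor((27 + 25)/44) = 1.
  m_5 = 44*1 - 25 = 19, d_5 = (757 - 19^2)/44 = 396/44 = 9, a_5 = floor((27 + 19)/9) = 5.
  m_6 = 9*5 - 19 = 26, d_6 = (757 - 26^2)/9 = 81/9 = 9, a_6 = floor((27 + 26)/9) = 5.
  m_7 = 9*5 - 26 = 19, d_7 = (757 - 19^2)/9 = 396/9 = 44, a_7 = floor((27 + 19)/44) = 1.
  m_8 = 44*1 - 19 = 25, d_8 = (757 - 25^2)/44 = 132/44 = 3, a_8 = floor((27 + 25)/3) = 17.
  m_9 = 3*17 - 25 = 26, d_9 = (757 - 26^2)/3 = 81/3 = 27, a_9 = floor((27 + 26)/27) = 1.
  m_10 = 27*1 - 26 = 1, d_10 = (757 - 1^2)/27 = 756/27 = 28, a_10 = floor((27 + 1)/28) = 1.
  m_11 = 28*1 - 1 = 27, d_11 = (757 - 27^2)/28 = 28/28 = 1, a_11 = floor((27 + 27)/1) = 54.
  m_12 = 1*54 - 27 = 27, d_12 = (757 - 27^2)/1 = 28/1 = 28: (m_12, d_12) = (m_1, d_1) = (27, 28), so from here the quotients repeat a_1, ..., a_11; the period length is 11.
Hence the expansion of sqrt(757) is a_0 = 27 followed by the repeating block 1, 1, 17, 1, 5, 5, 1, 17, 1, 1, 54 (period 11).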